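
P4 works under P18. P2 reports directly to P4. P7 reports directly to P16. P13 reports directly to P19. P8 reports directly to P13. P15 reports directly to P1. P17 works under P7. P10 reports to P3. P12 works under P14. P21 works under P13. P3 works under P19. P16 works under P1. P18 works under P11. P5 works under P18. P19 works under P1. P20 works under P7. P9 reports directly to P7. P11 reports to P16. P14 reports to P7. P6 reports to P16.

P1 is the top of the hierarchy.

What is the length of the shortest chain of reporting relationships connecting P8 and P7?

5

P8 is 3 levels below P1, and P7 is 2 levels below P1 (their lowest common manager). The shortest path runs up from P8 to P1 and back down to P7: 3 + 2 = 5 links.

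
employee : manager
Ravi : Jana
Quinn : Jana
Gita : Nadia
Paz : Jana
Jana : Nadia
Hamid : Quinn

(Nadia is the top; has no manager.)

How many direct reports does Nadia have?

2

Nadia directly manages Jana, Gita. That is 2 direct reports.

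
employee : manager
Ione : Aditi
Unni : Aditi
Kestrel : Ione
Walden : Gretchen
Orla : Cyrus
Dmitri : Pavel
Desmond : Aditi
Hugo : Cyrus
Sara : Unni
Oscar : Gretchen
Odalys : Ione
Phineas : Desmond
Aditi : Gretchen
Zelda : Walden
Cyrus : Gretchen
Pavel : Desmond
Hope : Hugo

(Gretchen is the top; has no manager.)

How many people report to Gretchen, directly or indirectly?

Gretchen directly manages Aditi, Walden, Cyrus, Oscar. Under Aditi: Unni, Sara, Ione, Kestrel, Odalys, Desmond, Phineas, Pavel, Dmitri (9). Under Walden: Zelda (1). Under Cyrus: Hugo, Hope, Orla (3). Oscar has no reports. So Gretchen's organization is 4 direct reports plus everyone under them: 10 + 2 + 4 + 1 = 17.

17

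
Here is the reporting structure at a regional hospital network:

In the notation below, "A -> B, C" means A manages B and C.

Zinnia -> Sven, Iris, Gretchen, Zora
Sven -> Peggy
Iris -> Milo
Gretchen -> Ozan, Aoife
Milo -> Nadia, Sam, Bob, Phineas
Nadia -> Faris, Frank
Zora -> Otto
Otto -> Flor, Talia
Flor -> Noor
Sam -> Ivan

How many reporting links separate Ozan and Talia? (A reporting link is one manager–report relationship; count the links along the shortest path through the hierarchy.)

Ozan is 2 levels below Zinnia, and Talia is 3 levels below Zinnia (their lowest common manager). The shortest path runs up from Ozan to Zinnia and back down to Talia: 2 + 3 = 5 links.

5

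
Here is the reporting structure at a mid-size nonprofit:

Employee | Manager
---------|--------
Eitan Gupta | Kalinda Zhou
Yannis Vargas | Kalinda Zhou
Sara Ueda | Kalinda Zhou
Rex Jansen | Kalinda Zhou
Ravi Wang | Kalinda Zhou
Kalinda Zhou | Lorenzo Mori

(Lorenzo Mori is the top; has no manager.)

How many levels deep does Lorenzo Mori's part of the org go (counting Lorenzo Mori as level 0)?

The longest chain under Lorenzo Mori runs Lorenzo Mori → Kalinda Zhou → Rex Jansen, which is 2 levels below Lorenzo Mori.

2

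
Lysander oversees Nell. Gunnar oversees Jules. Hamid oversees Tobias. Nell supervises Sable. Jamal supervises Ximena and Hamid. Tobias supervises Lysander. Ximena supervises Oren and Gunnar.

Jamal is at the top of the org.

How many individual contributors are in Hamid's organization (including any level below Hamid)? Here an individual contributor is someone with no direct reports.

1

The only person in Hamid's organization with no one reporting to them is Sable. That is 1.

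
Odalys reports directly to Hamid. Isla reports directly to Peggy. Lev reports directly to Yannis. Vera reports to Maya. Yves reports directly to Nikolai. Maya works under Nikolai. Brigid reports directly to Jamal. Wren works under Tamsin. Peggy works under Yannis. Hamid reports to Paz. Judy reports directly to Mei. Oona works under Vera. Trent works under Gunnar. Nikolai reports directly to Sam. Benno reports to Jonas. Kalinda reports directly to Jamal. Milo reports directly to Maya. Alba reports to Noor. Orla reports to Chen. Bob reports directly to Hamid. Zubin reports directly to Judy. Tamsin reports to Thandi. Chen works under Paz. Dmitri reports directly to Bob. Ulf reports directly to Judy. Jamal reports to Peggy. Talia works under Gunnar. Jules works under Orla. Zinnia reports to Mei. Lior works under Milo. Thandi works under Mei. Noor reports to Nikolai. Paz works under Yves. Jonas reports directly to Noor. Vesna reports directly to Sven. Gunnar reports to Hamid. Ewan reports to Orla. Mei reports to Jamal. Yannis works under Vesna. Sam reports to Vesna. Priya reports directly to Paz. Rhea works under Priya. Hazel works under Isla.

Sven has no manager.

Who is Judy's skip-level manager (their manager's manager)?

Judy reports to Mei, and Mei reports to Jamal. So Judy's skip-level manager is Jamal.

Jamal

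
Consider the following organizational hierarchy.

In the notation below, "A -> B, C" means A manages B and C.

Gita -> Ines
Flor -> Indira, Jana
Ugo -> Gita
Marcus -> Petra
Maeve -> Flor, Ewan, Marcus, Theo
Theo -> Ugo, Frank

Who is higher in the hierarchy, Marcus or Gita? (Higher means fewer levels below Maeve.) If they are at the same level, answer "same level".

Marcus is 1 level below Maeve; Gita is 3. Marcus is higher.

Marcus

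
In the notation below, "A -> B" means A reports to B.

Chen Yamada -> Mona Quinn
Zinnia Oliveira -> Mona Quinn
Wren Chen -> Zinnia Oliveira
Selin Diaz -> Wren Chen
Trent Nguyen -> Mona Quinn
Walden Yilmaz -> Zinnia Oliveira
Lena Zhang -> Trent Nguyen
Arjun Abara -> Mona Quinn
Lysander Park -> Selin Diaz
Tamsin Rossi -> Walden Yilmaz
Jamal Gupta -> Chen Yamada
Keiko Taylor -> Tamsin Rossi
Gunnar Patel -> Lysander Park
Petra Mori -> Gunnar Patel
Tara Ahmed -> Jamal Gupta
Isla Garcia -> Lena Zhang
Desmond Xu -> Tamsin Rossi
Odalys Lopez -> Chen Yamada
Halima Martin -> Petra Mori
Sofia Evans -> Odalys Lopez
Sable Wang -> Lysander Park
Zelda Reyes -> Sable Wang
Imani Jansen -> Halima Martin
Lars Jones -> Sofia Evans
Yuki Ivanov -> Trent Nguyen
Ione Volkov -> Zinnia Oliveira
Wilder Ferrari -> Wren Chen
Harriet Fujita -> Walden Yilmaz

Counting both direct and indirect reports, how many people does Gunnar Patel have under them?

3

Gunnar Patel directly manages Petra Mori. Under Petra Mori: Halima Martin, Imani Jansen (2). That's 3 in total.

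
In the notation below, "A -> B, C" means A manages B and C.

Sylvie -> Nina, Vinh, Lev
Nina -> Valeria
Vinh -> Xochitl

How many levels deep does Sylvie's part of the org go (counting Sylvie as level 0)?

The longest chain under Sylvie runs Sylvie → Vinh → Xochitl, which is 2 levels below Sylvie.

2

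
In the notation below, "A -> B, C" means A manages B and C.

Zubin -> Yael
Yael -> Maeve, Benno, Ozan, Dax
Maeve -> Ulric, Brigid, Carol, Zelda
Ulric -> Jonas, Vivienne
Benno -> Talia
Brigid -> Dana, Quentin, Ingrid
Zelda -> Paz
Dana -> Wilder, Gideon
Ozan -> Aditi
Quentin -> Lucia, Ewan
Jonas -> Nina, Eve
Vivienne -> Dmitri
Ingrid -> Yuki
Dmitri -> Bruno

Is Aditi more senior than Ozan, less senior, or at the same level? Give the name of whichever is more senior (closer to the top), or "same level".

Ozan

Aditi is 3 levels below Zubin; Ozan is 2. Ozan is higher.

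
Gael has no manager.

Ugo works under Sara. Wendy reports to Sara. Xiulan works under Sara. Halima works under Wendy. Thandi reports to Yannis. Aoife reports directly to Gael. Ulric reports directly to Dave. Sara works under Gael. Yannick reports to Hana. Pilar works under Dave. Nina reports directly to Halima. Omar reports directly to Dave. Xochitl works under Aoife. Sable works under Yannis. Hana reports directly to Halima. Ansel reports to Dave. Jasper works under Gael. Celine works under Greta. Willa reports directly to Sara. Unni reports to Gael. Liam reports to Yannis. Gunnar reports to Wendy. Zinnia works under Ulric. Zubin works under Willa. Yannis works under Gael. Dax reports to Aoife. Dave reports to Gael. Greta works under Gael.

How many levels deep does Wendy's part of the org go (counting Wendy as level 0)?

3

The longest chain under Wendy runs Wendy → Halima → Hana → Yannick, which is 3 levels below Wendy.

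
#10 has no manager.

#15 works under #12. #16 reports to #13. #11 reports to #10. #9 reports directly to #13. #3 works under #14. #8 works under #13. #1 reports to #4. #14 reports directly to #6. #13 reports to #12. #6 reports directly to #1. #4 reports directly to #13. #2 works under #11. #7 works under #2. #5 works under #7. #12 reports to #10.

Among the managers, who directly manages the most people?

Direct-report counts: #10 has 2; #11 has 1; #2 has 1; #7 has 1; #12 has 2; #13 has 4; #4 has 1; #1 has 1; #6 has 1; #14 has 1. The largest is 4, held by #13.

#13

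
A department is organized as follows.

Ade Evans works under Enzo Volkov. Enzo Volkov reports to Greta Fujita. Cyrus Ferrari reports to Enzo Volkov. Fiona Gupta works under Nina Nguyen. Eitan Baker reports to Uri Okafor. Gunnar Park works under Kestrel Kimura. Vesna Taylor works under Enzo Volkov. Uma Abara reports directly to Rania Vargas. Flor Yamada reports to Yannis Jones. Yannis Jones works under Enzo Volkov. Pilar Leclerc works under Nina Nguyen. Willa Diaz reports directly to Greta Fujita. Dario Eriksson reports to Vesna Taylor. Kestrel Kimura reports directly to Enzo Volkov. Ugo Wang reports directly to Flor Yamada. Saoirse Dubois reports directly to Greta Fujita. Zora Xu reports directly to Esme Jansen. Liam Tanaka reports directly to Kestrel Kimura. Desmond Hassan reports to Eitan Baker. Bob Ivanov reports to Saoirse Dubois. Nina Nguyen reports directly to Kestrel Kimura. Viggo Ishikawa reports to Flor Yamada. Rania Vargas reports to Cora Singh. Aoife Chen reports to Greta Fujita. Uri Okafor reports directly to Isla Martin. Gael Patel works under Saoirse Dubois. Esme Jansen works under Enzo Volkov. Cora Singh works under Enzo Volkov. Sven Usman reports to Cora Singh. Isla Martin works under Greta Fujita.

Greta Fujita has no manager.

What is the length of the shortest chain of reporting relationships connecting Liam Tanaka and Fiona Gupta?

3

Liam Tanaka is 1 level below Kestrel Kimura, and Fiona Gupta is 2 levels below Kestrel Kimura (their lowest common manager). The shortest path runs up from Liam Tanaka to Kestrel Kimura and back down to Fiona Gupta: 1 + 2 = 3 links.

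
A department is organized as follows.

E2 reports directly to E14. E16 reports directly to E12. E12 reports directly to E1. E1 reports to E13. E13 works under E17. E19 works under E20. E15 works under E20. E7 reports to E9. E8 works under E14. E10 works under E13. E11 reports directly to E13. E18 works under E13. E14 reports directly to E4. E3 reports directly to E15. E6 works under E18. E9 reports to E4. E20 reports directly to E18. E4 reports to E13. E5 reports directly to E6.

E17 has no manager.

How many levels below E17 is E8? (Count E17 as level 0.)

Chain from E8 up to E17: E8 → E14 → E4 → E13 → E17. That is 4 steps up, so E8 is 4 levels below E17.

4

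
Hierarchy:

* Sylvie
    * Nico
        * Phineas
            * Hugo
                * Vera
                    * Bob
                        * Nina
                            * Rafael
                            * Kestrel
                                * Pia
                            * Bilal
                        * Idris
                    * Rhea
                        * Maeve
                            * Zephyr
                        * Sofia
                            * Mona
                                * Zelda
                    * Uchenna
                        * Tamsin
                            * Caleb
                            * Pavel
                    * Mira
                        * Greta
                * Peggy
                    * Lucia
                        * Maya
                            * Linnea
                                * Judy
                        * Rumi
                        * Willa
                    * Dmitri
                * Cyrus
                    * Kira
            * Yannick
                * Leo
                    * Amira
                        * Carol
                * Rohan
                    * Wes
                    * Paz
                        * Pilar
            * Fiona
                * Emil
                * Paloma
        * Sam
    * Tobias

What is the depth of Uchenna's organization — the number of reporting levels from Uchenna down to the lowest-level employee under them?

2

The longest chain under Uchenna runs Uchenna → Tamsin → Pavel, which is 2 levels below Uchenna.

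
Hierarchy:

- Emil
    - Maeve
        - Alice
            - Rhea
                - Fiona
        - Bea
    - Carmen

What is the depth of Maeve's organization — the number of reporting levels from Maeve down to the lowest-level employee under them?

The longest chain under Maeve runs Maeve → Alice → Rhea → Fiona, which is 3 levels below Maeve.

3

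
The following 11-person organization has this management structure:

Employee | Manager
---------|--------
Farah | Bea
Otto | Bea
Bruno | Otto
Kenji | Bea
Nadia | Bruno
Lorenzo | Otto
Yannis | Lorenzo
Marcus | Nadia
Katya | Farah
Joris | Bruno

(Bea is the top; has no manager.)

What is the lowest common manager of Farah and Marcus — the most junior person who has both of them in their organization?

Bea

Farah's chain of managers is Bea. Marcus's chain of managers is Nadia, Bruno, Otto, Bea. The first manager that appears in both chains is Bea.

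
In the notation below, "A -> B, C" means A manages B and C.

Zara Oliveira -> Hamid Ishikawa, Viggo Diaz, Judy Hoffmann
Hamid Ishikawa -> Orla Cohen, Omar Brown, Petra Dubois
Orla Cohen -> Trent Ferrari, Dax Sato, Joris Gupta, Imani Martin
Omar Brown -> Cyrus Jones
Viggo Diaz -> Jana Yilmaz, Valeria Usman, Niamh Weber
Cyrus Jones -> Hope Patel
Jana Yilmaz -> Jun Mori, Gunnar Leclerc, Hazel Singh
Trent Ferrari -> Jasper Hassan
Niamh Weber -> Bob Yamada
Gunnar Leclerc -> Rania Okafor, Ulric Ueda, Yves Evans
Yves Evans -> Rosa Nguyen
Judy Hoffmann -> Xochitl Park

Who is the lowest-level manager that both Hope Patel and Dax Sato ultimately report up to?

Hope Patel's chain of managers is Cyrus Jones, Omar Brown, Hamid Ishikawa, Zara Oliveira. Dax Sato's chain of managers is Orla Cohen, Hamid Ishikawa, Zara Oliveira. The first manager that appears in both chains is Hamid Ishikawa.

Hamid Ishikawa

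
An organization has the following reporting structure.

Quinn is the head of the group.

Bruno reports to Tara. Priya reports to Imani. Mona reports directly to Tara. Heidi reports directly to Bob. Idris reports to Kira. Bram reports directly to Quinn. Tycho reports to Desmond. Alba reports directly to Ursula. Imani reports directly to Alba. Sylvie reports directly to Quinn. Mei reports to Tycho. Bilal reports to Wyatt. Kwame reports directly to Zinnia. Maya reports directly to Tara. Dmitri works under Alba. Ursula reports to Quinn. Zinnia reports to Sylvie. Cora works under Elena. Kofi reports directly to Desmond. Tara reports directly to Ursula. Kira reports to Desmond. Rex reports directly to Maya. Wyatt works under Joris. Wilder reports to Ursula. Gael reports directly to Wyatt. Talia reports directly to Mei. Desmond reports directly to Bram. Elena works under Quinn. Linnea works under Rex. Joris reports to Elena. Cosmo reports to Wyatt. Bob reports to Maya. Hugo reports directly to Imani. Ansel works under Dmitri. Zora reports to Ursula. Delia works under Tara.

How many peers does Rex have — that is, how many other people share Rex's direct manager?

Rex reports to Maya. Maya's other direct reports are Bob — 1 peer.

1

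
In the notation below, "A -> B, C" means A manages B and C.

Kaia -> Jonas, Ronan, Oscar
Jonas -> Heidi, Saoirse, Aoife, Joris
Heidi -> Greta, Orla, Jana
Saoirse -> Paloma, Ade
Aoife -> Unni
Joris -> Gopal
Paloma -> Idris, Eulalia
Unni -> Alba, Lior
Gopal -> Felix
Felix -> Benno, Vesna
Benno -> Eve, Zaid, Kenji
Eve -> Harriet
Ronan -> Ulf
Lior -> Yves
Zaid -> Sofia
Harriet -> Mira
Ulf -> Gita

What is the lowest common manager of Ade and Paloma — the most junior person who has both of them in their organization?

Saoirse

Ade's chain of managers is Saoirse, Jonas, Kaia. Paloma's chain of managers is Saoirse, Jonas, Kaia. The first manager that appears in both chains is Saoirse.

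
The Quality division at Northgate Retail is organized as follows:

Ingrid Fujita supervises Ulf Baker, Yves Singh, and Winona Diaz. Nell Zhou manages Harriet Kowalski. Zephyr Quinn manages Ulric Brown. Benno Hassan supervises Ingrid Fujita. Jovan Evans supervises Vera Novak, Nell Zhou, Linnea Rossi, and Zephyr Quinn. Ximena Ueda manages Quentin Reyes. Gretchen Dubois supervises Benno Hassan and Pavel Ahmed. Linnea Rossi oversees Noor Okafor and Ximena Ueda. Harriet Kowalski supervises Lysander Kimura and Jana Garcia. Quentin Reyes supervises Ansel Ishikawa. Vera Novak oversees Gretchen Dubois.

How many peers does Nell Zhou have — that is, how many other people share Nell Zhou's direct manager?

Nell Zhou reports to Jovan Evans. Jovan Evans's other direct reports are Vera Novak, Zephyr Quinn, Linnea Rossi — 3 peers.

3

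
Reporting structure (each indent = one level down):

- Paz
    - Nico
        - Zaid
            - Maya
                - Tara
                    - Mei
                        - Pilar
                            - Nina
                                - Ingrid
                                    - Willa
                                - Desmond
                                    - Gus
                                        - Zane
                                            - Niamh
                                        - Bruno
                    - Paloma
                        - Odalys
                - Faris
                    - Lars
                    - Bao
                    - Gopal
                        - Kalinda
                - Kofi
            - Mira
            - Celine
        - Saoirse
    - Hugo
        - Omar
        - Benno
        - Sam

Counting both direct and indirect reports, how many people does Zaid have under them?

22

Zaid directly manages Maya, Mira, Celine. Under Maya: Kofi, Faris, Gopal, Kalinda, Bao, Lars, Tara, Paloma, Odalys, Mei, Pilar, Nina, Desmond, Gus, Bruno, Zane, Niamh, Ingrid, Willa (19). Mira has no reports. Celine has no reports. So Zaid's organization is 3 direct reports plus everyone under them: 20 + 1 + 1 = 22.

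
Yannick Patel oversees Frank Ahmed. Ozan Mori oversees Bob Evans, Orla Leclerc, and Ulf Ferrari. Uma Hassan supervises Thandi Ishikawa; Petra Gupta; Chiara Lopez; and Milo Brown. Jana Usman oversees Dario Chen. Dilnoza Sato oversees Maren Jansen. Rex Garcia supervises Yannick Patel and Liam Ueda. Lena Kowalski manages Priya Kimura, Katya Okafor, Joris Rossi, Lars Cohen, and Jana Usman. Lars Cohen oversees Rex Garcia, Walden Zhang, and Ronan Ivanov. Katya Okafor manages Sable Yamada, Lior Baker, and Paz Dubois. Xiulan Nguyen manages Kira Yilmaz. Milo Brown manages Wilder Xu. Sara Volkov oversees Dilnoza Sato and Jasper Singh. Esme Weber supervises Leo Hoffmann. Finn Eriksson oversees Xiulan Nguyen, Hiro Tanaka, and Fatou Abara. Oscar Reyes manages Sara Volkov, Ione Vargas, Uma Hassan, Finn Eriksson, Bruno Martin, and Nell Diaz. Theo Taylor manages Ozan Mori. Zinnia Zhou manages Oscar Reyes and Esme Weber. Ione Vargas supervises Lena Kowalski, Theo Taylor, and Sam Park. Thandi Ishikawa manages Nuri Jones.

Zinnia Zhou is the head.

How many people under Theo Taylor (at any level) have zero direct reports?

3

The people in Theo Taylor's organization with no one reporting to them are Orla Leclerc, Ulf Ferrari, Bob Evans. That is 3.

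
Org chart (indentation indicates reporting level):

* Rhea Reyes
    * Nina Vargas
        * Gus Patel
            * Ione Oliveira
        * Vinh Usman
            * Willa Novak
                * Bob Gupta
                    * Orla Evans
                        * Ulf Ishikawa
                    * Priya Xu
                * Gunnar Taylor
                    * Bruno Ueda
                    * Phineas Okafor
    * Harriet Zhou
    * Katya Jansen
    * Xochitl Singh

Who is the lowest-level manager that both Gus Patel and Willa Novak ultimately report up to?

Nina Vargas

Gus Patel's chain of managers is Nina Vargas, Rhea Reyes. Willa Novak's chain of managers is Vinh Usman, Nina Vargas, Rhea Reyes. The first manager that appears in both chains is Nina Vargas.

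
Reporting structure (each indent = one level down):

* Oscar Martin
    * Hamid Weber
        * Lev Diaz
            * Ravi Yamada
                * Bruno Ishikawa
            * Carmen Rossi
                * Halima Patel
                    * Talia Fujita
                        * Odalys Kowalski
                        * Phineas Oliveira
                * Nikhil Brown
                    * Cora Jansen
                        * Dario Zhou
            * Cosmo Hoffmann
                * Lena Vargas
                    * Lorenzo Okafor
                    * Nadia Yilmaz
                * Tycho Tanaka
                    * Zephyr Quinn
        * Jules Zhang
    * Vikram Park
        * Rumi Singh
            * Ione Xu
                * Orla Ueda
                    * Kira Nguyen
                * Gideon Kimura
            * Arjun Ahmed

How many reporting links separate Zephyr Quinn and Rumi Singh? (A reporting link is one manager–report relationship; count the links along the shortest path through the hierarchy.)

Zephyr Quinn is 5 levels below Oscar Martin, and Rumi Singh is 2 levels below Oscar Martin (their lowest common manager). The shortest path runs up from Zephyr Quinn to Oscar Martin and back down to Rumi Singh: 5 + 2 = 7 links.

7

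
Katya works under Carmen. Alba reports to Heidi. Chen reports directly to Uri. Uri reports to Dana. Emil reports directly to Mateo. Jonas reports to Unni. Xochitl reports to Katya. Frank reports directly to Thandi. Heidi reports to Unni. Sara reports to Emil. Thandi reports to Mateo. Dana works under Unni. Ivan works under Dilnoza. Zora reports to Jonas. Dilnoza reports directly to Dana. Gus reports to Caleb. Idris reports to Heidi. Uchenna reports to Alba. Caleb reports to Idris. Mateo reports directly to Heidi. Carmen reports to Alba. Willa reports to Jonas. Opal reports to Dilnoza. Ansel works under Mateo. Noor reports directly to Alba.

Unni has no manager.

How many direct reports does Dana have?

2

Dana directly manages Dilnoza, Uri. That is 2 direct reports.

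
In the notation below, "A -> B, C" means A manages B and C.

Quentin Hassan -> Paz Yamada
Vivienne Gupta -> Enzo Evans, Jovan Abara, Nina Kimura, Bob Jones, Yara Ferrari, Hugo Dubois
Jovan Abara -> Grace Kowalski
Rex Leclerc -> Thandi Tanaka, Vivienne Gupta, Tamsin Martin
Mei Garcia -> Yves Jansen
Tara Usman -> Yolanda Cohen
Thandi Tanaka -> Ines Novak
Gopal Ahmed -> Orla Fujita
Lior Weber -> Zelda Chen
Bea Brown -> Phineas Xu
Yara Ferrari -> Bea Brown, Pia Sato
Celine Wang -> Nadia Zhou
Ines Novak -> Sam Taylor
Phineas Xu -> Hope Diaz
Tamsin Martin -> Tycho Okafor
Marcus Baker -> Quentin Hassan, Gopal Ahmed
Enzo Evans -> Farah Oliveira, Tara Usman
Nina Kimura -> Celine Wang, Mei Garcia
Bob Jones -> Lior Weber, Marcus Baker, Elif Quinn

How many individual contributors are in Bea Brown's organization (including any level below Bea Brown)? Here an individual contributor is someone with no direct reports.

1

The only person in Bea Brown's organization with no one reporting to them is Hope Diaz. That is 1.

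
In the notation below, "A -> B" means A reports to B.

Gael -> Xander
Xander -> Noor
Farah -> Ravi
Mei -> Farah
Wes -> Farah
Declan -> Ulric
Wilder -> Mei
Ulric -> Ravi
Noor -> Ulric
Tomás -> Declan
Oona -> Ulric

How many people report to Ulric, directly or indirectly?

6

Ulric directly manages Declan, Noor, Oona. Under Declan: Tomás (1). Under Noor: Xander, Gael (2). Oona has no reports. So Ulric's organization is 3 direct reports plus everyone under them: 2 + 3 + 1 = 6.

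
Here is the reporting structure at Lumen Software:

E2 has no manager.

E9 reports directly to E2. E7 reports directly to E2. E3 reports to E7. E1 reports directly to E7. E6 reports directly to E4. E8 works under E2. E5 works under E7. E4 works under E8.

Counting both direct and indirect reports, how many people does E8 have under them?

E8 directly manages E4. Under E4: E6 (1). That's 2 in total.

2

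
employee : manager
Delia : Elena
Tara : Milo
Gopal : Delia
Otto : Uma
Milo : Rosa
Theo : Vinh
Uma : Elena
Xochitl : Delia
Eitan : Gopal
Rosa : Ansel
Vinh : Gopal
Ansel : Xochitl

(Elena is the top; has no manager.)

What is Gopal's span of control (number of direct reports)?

Gopal directly manages Vinh, Eitan. That is 2 direct reports.

2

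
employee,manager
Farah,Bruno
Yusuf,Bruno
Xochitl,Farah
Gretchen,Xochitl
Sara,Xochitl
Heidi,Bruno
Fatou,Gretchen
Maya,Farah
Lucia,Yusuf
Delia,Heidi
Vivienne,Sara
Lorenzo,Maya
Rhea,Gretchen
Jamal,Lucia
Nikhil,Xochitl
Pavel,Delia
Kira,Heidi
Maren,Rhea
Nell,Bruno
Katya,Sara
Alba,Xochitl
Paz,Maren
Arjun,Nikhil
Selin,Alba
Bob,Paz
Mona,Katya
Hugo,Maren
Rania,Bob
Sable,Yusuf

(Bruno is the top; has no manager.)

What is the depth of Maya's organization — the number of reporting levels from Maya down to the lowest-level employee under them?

1

The longest chain under Maya runs Maya → Lorenzo, which is 1 level below Maya.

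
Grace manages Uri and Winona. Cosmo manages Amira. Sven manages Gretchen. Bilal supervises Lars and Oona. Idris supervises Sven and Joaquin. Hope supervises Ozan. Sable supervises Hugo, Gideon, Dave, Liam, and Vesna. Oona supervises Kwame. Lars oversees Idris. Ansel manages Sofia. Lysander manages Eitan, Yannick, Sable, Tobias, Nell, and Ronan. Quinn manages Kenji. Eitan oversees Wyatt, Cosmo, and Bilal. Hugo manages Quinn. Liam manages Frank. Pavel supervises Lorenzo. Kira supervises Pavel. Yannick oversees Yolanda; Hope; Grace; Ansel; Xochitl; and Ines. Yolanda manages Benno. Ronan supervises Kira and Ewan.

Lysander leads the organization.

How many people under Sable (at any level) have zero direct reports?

The people in Sable's organization with no one reporting to them are Dave, Vesna, Frank, Gideon, Kenji. That is 5.

5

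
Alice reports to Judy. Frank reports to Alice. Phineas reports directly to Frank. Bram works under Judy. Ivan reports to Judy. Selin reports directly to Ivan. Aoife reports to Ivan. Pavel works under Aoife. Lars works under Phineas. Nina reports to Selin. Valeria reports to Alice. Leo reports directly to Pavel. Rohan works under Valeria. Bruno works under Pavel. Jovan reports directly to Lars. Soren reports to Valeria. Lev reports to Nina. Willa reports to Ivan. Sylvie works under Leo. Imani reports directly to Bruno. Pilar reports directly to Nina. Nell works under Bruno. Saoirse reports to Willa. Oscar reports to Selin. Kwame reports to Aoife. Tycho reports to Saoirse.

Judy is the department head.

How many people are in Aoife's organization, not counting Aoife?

Aoife directly manages Pavel, Kwame. Under Pavel: Bruno, Nell, Imani, Leo, Sylvie (5). Kwame has no reports. So Aoife's organization is 2 direct reports plus everyone under them: 6 + 1 = 7.

7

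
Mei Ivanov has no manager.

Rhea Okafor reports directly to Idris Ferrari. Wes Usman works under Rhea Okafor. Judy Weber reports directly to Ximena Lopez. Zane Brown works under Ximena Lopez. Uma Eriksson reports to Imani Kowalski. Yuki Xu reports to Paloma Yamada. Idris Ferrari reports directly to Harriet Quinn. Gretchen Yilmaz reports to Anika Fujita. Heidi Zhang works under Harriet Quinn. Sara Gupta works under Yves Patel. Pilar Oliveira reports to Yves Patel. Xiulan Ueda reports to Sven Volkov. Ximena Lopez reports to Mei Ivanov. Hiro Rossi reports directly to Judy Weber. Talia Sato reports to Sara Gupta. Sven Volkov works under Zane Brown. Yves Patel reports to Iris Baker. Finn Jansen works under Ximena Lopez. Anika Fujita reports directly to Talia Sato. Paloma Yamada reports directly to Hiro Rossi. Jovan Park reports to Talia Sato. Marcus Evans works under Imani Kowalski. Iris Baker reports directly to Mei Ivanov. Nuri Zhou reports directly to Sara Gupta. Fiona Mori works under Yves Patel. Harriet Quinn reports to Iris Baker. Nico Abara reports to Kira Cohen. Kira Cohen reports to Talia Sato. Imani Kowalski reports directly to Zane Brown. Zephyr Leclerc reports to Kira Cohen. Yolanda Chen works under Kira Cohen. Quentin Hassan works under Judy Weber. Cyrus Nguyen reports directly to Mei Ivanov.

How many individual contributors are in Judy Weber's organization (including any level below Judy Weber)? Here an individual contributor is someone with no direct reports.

2

The people in Judy Weber's organization with no one reporting to them are Quentin Hassan, Yuki Xu. That is 2.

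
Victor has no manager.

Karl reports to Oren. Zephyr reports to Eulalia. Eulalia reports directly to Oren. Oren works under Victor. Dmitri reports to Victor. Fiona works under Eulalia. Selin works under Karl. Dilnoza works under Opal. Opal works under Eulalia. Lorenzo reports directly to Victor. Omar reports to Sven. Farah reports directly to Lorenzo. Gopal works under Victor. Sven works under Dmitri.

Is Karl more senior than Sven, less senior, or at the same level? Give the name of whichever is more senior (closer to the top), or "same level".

same level

Both Karl and Sven are 2 levels below Victor.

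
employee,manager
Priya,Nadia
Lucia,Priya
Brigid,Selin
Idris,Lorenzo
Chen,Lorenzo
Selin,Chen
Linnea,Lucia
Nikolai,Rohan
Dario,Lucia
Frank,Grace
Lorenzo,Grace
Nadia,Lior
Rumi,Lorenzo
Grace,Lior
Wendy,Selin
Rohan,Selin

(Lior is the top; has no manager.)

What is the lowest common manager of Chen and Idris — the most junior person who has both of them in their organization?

Chen's chain of managers is Lorenzo, Grace, Lior. Idris's chain of managers is Lorenzo, Grace, Lior. The first manager that appears in both chains is Lorenzo.

Lorenzo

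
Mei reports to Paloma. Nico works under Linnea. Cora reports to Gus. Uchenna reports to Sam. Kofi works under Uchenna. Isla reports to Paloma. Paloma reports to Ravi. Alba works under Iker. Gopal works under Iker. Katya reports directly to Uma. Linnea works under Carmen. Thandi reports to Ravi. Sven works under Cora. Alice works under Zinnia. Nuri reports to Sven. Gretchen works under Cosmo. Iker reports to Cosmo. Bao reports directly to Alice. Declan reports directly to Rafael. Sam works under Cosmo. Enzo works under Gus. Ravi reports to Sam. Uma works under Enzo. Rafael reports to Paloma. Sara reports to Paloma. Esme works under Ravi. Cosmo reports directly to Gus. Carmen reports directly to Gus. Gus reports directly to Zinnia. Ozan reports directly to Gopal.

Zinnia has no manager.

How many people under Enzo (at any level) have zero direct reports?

1

The only person in Enzo's organization with no one reporting to them is Katya. That is 1.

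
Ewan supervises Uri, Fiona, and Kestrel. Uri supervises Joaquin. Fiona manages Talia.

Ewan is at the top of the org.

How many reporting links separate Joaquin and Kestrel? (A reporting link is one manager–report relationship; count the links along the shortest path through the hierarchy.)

3

Joaquin is 2 levels below Ewan, and Kestrel is 1 level below Ewan (their lowest common manager). The shortest path runs up from Joaquin to Ewan and back down to Kestrel: 2 + 1 = 3 links.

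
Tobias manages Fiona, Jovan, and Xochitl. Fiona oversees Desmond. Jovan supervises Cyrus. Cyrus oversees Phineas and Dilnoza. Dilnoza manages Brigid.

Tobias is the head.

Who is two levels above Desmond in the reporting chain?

Tobias

Desmond reports to Fiona, and Fiona reports to Tobias. So Desmond's skip-level manager is Tobias.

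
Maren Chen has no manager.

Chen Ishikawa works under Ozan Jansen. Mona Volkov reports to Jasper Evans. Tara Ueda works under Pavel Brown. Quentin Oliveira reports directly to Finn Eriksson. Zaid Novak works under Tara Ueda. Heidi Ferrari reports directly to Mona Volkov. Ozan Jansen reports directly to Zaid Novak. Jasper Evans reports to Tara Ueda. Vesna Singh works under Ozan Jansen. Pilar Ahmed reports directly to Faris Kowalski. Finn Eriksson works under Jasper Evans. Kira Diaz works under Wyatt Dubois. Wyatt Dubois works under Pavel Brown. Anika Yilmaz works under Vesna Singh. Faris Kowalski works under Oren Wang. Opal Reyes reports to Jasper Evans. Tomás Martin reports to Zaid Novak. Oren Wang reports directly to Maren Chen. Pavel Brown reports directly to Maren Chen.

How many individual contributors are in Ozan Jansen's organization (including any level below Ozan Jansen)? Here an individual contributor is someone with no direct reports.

2

The people in Ozan Jansen's organization with no one reporting to them are Anika Yilmaz, Chen Ishikawa. That is 2.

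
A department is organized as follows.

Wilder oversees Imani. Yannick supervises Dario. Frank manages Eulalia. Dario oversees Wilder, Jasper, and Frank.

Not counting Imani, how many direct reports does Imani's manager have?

0

Imani reports to Wilder, and Wilder has no other direct reports. Imani has 0 peers.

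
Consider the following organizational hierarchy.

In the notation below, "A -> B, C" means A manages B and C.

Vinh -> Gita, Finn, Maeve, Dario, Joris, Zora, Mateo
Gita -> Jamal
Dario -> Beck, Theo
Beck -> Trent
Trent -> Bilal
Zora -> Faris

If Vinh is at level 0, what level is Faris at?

Chain from Faris up to Vinh: Faris → Zora → Vinh. That is 2 steps up, so Faris is 2 levels below Vinh.

2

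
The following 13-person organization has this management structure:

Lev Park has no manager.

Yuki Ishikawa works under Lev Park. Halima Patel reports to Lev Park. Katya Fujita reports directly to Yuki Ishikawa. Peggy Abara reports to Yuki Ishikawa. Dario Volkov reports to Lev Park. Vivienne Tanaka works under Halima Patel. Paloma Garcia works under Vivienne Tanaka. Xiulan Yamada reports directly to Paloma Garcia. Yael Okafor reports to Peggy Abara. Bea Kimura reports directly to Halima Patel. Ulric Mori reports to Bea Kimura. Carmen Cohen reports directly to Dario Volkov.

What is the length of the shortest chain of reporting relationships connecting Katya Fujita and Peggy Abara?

2

Katya Fujita is 1 level below Yuki Ishikawa, and Peggy Abara is 1 level below Yuki Ishikawa (their lowest common manager). The shortest path runs up from Katya Fujita to Yuki Ishikawa and back down to Peggy Abara: 1 + 1 = 2 links.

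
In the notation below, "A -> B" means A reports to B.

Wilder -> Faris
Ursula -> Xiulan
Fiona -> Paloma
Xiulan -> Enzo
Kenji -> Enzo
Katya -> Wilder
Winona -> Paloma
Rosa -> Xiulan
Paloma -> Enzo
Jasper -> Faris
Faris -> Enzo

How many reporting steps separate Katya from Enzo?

3

Chain from Katya up to Enzo: Katya → Wilder → Faris → Enzo. That is 3 steps up, so Katya is 3 levels below Enzo.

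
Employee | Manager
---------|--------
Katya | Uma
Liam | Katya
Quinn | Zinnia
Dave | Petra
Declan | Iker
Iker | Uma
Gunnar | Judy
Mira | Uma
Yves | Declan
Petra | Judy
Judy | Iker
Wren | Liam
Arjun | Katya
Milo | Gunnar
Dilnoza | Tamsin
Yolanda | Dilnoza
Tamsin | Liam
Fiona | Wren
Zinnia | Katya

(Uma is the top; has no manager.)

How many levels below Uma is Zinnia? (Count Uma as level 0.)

2

Chain from Zinnia up to Uma: Zinnia → Katya → Uma. That is 2 steps up, so Zinnia is 2 levels below Uma.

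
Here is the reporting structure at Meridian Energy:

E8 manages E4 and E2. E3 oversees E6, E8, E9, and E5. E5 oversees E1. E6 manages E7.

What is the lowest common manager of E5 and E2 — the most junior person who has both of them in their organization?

E5's chain of managers is E3. E2's chain of managers is E8, E3. The first manager that appears in both chains is E3.

E3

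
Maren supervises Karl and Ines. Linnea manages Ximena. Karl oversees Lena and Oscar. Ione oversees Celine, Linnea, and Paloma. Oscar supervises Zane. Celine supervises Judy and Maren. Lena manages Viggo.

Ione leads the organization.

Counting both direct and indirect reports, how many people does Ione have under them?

Ione directly manages Celine, Linnea, Paloma. Under Celine: Judy, Maren, Ines, Karl, Oscar, Zane, Lena, Viggo (8). Under Linnea: Ximena (1). Paloma has no reports. So Ione's organization is 3 direct reports plus everyone under them: 9 + 2 + 1 = 12.

12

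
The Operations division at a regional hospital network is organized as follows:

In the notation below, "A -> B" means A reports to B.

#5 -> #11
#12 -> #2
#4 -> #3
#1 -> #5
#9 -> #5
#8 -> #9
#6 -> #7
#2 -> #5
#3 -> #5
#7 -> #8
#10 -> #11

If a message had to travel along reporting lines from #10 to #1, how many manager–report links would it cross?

3

#10 is 1 level below #11, and #1 is 2 levels below #11 (their lowest common manager). The shortest path runs up from #10 to #11 and back down to #1: 1 + 2 = 3 links.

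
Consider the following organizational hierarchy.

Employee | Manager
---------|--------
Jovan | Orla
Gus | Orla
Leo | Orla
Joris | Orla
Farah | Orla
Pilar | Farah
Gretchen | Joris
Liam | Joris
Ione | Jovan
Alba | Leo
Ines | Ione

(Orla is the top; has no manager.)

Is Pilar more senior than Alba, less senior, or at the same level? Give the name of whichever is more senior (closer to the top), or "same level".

Both Pilar and Alba are 2 levels below Orla.

same level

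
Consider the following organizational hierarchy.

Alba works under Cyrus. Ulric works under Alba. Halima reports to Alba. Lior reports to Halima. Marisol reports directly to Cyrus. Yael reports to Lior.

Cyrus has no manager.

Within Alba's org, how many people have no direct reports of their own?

The people in Alba's organization with no one reporting to them are Yael, Ulric. That is 2.

2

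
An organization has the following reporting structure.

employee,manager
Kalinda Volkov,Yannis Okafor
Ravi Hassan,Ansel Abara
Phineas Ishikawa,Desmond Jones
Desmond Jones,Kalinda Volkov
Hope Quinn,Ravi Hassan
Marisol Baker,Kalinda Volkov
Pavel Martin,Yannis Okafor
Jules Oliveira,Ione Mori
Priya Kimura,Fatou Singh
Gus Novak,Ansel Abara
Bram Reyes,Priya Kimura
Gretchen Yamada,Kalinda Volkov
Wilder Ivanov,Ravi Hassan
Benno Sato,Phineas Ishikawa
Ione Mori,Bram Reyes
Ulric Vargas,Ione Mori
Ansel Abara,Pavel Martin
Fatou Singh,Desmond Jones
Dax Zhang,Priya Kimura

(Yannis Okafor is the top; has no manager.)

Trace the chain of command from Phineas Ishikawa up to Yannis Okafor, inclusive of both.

Phineas Ishikawa -> Desmond Jones -> Kalinda Volkov -> Yannis Okafor

Phineas Ishikawa reports to Desmond Jones. Desmond Jones reports to Kalinda Volkov. Kalinda Volkov reports to Yannis Okafor. Yannis Okafor is at the top.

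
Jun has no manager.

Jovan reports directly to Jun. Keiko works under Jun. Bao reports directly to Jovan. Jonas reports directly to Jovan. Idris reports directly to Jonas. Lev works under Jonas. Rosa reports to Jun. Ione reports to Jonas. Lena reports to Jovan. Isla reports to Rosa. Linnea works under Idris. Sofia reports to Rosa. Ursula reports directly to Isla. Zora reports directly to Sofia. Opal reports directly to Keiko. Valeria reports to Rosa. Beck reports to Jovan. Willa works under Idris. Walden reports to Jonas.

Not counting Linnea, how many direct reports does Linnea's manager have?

1

Linnea reports to Idris. Idris's other direct reports are Willa — 1 peer.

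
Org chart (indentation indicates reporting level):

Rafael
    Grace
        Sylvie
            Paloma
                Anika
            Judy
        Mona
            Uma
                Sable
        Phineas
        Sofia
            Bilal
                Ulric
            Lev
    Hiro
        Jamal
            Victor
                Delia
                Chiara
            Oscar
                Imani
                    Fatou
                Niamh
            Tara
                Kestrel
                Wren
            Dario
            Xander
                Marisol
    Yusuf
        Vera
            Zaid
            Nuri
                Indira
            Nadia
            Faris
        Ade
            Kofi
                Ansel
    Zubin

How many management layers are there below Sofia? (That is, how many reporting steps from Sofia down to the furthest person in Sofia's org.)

2

The longest chain under Sofia runs Sofia → Bilal → Ulric, which is 2 levels below Sofia.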